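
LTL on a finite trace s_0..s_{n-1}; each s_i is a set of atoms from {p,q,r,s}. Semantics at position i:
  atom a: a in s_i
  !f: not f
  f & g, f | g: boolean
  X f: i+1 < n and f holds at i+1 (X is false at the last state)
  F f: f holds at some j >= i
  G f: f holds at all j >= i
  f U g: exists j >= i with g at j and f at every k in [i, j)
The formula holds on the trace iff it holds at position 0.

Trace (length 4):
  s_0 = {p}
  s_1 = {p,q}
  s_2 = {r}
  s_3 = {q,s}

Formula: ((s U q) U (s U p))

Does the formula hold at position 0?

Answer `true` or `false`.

Answer: true

Derivation:
s_0={p}: ((s U q) U (s U p))=True (s U q)=False s=False q=False (s U p)=True p=True
s_1={p,q}: ((s U q) U (s U p))=True (s U q)=True s=False q=True (s U p)=True p=True
s_2={r}: ((s U q) U (s U p))=False (s U q)=False s=False q=False (s U p)=False p=False
s_3={q,s}: ((s U q) U (s U p))=False (s U q)=True s=True q=True (s U p)=False p=False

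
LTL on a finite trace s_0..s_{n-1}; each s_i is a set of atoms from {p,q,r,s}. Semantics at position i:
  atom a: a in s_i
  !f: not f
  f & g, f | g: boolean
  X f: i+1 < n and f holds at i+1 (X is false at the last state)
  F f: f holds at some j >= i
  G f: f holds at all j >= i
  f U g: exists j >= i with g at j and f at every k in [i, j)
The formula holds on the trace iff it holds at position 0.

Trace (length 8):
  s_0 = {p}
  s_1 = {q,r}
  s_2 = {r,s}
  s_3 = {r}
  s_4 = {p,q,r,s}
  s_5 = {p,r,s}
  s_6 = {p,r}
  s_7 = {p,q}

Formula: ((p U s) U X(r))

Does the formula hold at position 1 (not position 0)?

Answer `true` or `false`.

s_0={p}: ((p U s) U X(r))=True (p U s)=False p=True s=False X(r)=True r=False
s_1={q,r}: ((p U s) U X(r))=True (p U s)=False p=False s=False X(r)=True r=True
s_2={r,s}: ((p U s) U X(r))=True (p U s)=True p=False s=True X(r)=True r=True
s_3={r}: ((p U s) U X(r))=True (p U s)=False p=False s=False X(r)=True r=True
s_4={p,q,r,s}: ((p U s) U X(r))=True (p U s)=True p=True s=True X(r)=True r=True
s_5={p,r,s}: ((p U s) U X(r))=True (p U s)=True p=True s=True X(r)=True r=True
s_6={p,r}: ((p U s) U X(r))=False (p U s)=False p=True s=False X(r)=False r=True
s_7={p,q}: ((p U s) U X(r))=False (p U s)=False p=True s=False X(r)=False r=False
Evaluating at position 1: result = True

Answer: true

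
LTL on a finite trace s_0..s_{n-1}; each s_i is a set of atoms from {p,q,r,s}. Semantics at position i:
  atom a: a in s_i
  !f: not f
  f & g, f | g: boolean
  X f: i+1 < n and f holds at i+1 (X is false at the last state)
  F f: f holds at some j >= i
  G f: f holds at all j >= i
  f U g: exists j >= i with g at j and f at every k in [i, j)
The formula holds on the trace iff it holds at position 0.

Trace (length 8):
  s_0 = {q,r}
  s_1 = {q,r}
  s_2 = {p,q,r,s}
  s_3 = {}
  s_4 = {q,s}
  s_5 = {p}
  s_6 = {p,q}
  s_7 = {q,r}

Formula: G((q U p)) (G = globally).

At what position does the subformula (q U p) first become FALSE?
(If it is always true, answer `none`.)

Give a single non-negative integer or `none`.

s_0={q,r}: (q U p)=True q=True p=False
s_1={q,r}: (q U p)=True q=True p=False
s_2={p,q,r,s}: (q U p)=True q=True p=True
s_3={}: (q U p)=False q=False p=False
s_4={q,s}: (q U p)=True q=True p=False
s_5={p}: (q U p)=True q=False p=True
s_6={p,q}: (q U p)=True q=True p=True
s_7={q,r}: (q U p)=False q=True p=False
G((q U p)) holds globally = False
First violation at position 3.

Answer: 3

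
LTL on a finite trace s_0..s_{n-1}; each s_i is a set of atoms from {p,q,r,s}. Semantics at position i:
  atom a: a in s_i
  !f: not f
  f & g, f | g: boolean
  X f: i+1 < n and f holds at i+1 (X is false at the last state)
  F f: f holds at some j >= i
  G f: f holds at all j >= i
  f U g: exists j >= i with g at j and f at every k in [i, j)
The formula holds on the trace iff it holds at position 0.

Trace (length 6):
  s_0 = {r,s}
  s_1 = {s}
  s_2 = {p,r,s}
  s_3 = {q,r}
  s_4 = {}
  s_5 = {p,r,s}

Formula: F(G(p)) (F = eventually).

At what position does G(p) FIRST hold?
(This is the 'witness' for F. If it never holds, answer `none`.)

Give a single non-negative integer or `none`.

s_0={r,s}: G(p)=False p=False
s_1={s}: G(p)=False p=False
s_2={p,r,s}: G(p)=False p=True
s_3={q,r}: G(p)=False p=False
s_4={}: G(p)=False p=False
s_5={p,r,s}: G(p)=True p=True
F(G(p)) holds; first witness at position 5.

Answer: 5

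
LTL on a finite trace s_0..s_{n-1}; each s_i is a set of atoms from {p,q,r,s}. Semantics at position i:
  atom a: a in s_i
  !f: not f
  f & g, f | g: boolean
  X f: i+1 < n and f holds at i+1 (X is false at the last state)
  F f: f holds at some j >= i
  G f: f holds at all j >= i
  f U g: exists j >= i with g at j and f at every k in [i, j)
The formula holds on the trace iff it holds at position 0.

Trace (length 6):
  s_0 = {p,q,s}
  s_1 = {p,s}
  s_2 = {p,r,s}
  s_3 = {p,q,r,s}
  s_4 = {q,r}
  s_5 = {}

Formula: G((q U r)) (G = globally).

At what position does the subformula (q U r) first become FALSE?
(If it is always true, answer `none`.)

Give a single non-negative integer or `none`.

Answer: 0

Derivation:
s_0={p,q,s}: (q U r)=False q=True r=False
s_1={p,s}: (q U r)=False q=False r=False
s_2={p,r,s}: (q U r)=True q=False r=True
s_3={p,q,r,s}: (q U r)=True q=True r=True
s_4={q,r}: (q U r)=True q=True r=True
s_5={}: (q U r)=False q=False r=False
G((q U r)) holds globally = False
First violation at position 0.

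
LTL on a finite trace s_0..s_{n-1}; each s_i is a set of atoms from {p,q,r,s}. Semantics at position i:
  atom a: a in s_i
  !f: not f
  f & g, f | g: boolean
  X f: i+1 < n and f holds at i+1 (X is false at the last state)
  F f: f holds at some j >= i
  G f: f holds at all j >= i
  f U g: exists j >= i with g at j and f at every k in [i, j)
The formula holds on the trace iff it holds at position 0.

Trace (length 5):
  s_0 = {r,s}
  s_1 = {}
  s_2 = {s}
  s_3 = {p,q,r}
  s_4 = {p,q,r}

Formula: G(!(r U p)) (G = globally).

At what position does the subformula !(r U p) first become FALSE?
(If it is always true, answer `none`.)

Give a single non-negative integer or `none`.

Answer: 3

Derivation:
s_0={r,s}: !(r U p)=True (r U p)=False r=True p=False
s_1={}: !(r U p)=True (r U p)=False r=False p=False
s_2={s}: !(r U p)=True (r U p)=False r=False p=False
s_3={p,q,r}: !(r U p)=False (r U p)=True r=True p=True
s_4={p,q,r}: !(r U p)=False (r U p)=True r=True p=True
G(!(r U p)) holds globally = False
First violation at position 3.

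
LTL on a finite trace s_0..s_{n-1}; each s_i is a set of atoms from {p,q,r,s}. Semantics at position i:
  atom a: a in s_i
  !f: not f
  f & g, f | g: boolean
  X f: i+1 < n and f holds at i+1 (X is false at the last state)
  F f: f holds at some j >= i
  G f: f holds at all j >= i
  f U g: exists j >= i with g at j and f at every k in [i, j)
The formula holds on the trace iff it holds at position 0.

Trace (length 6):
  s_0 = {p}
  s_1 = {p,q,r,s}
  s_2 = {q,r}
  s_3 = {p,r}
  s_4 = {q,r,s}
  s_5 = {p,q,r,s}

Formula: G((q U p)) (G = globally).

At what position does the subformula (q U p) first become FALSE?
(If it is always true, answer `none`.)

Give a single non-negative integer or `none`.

s_0={p}: (q U p)=True q=False p=True
s_1={p,q,r,s}: (q U p)=True q=True p=True
s_2={q,r}: (q U p)=True q=True p=False
s_3={p,r}: (q U p)=True q=False p=True
s_4={q,r,s}: (q U p)=True q=True p=False
s_5={p,q,r,s}: (q U p)=True q=True p=True
G((q U p)) holds globally = True
No violation — formula holds at every position.

Answer: none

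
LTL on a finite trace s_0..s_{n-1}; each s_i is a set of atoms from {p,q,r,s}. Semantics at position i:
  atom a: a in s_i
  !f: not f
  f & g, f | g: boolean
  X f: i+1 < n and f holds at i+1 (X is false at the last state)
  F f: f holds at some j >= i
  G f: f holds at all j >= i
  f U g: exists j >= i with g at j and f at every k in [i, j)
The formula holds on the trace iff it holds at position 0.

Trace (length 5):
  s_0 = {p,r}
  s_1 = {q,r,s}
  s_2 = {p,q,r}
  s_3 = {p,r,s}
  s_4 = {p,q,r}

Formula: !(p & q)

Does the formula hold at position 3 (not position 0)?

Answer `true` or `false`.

s_0={p,r}: !(p & q)=True (p & q)=False p=True q=False
s_1={q,r,s}: !(p & q)=True (p & q)=False p=False q=True
s_2={p,q,r}: !(p & q)=False (p & q)=True p=True q=True
s_3={p,r,s}: !(p & q)=True (p & q)=False p=True q=False
s_4={p,q,r}: !(p & q)=False (p & q)=True p=True q=True
Evaluating at position 3: result = True

Answer: true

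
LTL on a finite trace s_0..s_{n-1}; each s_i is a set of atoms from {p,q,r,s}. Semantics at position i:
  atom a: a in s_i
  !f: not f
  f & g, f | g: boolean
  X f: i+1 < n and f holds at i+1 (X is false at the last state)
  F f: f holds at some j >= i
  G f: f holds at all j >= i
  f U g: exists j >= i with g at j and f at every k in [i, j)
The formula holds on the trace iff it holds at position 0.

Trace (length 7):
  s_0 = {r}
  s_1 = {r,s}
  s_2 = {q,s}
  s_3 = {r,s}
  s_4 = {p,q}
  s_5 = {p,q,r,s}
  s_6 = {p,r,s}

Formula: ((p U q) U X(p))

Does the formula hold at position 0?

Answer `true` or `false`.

s_0={r}: ((p U q) U X(p))=False (p U q)=False p=False q=False X(p)=False
s_1={r,s}: ((p U q) U X(p))=False (p U q)=False p=False q=False X(p)=False
s_2={q,s}: ((p U q) U X(p))=True (p U q)=True p=False q=True X(p)=False
s_3={r,s}: ((p U q) U X(p))=True (p U q)=False p=False q=False X(p)=True
s_4={p,q}: ((p U q) U X(p))=True (p U q)=True p=True q=True X(p)=True
s_5={p,q,r,s}: ((p U q) U X(p))=True (p U q)=True p=True q=True X(p)=True
s_6={p,r,s}: ((p U q) U X(p))=False (p U q)=False p=True q=False X(p)=False

Answer: false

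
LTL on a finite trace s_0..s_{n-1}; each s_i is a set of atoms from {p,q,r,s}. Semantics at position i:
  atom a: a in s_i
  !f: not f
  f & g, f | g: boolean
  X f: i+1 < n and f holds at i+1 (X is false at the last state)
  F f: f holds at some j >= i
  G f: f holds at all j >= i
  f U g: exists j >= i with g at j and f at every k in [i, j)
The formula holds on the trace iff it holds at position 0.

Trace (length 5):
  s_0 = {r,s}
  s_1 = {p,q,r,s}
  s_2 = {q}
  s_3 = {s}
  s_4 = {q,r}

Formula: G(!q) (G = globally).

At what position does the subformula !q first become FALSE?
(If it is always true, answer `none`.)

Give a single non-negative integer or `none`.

s_0={r,s}: !q=True q=False
s_1={p,q,r,s}: !q=False q=True
s_2={q}: !q=False q=True
s_3={s}: !q=True q=False
s_4={q,r}: !q=False q=True
G(!q) holds globally = False
First violation at position 1.

Answer: 1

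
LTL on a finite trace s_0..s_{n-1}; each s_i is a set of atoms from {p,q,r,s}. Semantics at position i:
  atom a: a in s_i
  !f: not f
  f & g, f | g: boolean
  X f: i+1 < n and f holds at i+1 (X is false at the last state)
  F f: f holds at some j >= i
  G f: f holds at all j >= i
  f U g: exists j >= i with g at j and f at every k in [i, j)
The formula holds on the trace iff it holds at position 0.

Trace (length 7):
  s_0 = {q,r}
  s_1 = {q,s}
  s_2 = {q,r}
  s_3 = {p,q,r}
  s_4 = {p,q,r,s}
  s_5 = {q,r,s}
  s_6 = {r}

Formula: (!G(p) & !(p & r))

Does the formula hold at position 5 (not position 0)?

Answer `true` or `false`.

Answer: true

Derivation:
s_0={q,r}: (!G(p) & !(p & r))=True !G(p)=True G(p)=False p=False !(p & r)=True (p & r)=False r=True
s_1={q,s}: (!G(p) & !(p & r))=True !G(p)=True G(p)=False p=False !(p & r)=True (p & r)=False r=False
s_2={q,r}: (!G(p) & !(p & r))=True !G(p)=True G(p)=False p=False !(p & r)=True (p & r)=False r=True
s_3={p,q,r}: (!G(p) & !(p & r))=False !G(p)=True G(p)=False p=True !(p & r)=False (p & r)=True r=True
s_4={p,q,r,s}: (!G(p) & !(p & r))=False !G(p)=True G(p)=False p=True !(p & r)=False (p & r)=True r=True
s_5={q,r,s}: (!G(p) & !(p & r))=True !G(p)=True G(p)=False p=False !(p & r)=True (p & r)=False r=True
s_6={r}: (!G(p) & !(p & r))=True !G(p)=True G(p)=False p=False !(p & r)=True (p & r)=False r=True
Evaluating at position 5: result = True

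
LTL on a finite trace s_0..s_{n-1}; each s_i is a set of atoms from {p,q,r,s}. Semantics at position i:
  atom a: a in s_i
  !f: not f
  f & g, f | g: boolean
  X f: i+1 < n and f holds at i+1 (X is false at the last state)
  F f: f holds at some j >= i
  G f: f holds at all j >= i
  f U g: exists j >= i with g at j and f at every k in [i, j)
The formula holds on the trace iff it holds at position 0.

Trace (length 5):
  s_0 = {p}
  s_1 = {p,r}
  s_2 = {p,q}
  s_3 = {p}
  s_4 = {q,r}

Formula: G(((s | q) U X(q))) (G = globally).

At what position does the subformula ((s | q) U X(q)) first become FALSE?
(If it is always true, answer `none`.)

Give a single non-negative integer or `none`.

s_0={p}: ((s | q) U X(q))=False (s | q)=False s=False q=False X(q)=False
s_1={p,r}: ((s | q) U X(q))=True (s | q)=False s=False q=False X(q)=True
s_2={p,q}: ((s | q) U X(q))=True (s | q)=True s=False q=True X(q)=False
s_3={p}: ((s | q) U X(q))=True (s | q)=False s=False q=False X(q)=True
s_4={q,r}: ((s | q) U X(q))=False (s | q)=True s=False q=True X(q)=False
G(((s | q) U X(q))) holds globally = False
First violation at position 0.

Answer: 0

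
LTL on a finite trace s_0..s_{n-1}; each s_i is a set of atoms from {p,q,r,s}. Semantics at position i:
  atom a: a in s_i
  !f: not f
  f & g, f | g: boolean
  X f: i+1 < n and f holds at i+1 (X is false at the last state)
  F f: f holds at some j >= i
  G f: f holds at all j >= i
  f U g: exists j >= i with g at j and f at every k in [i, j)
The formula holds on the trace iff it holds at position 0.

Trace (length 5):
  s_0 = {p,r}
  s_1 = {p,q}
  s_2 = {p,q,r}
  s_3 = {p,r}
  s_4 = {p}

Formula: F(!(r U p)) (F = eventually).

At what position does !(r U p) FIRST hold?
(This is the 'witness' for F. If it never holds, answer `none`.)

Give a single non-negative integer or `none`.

Answer: none

Derivation:
s_0={p,r}: !(r U p)=False (r U p)=True r=True p=True
s_1={p,q}: !(r U p)=False (r U p)=True r=False p=True
s_2={p,q,r}: !(r U p)=False (r U p)=True r=True p=True
s_3={p,r}: !(r U p)=False (r U p)=True r=True p=True
s_4={p}: !(r U p)=False (r U p)=True r=False p=True
F(!(r U p)) does not hold (no witness exists).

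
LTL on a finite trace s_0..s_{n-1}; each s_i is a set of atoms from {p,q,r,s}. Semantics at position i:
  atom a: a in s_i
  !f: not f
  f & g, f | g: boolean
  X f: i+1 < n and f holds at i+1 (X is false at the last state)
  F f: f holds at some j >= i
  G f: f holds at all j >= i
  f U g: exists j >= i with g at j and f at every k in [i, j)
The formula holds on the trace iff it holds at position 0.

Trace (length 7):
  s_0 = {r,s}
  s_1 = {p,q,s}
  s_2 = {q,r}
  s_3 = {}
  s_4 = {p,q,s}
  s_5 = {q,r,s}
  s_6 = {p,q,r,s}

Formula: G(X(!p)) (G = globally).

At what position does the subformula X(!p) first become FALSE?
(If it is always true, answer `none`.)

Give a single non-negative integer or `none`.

s_0={r,s}: X(!p)=False !p=True p=False
s_1={p,q,s}: X(!p)=True !p=False p=True
s_2={q,r}: X(!p)=True !p=True p=False
s_3={}: X(!p)=False !p=True p=False
s_4={p,q,s}: X(!p)=True !p=False p=True
s_5={q,r,s}: X(!p)=False !p=True p=False
s_6={p,q,r,s}: X(!p)=False !p=False p=True
G(X(!p)) holds globally = False
First violation at position 0.

Answer: 0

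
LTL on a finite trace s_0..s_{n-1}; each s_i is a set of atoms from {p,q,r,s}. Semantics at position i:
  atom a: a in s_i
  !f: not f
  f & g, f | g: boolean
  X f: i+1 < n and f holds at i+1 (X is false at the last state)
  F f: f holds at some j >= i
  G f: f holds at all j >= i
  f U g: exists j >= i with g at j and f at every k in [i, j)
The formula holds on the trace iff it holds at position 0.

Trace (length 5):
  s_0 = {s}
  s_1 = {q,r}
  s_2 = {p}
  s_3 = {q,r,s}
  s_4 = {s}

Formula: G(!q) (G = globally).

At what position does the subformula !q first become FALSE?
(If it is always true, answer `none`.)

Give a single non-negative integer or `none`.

s_0={s}: !q=True q=False
s_1={q,r}: !q=False q=True
s_2={p}: !q=True q=False
s_3={q,r,s}: !q=False q=True
s_4={s}: !q=True q=False
G(!q) holds globally = False
First violation at position 1.

Answer: 1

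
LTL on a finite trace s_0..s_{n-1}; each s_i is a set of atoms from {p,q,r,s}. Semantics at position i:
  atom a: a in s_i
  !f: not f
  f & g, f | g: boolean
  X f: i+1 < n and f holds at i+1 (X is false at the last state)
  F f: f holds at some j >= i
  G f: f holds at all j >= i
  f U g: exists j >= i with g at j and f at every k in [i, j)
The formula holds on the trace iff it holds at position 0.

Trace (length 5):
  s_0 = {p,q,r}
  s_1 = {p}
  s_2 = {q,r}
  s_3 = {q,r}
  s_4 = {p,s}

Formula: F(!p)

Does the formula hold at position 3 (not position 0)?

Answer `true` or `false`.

s_0={p,q,r}: F(!p)=True !p=False p=True
s_1={p}: F(!p)=True !p=False p=True
s_2={q,r}: F(!p)=True !p=True p=False
s_3={q,r}: F(!p)=True !p=True p=False
s_4={p,s}: F(!p)=False !p=False p=True
Evaluating at position 3: result = True

Answer: true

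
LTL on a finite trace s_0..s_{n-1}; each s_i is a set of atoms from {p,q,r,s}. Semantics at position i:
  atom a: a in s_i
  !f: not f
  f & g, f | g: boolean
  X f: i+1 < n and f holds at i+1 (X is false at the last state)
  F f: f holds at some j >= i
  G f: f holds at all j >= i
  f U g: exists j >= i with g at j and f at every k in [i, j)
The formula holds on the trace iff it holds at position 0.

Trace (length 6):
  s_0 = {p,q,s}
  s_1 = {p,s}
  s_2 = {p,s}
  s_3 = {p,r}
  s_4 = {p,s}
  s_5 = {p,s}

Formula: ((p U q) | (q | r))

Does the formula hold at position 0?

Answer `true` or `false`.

s_0={p,q,s}: ((p U q) | (q | r))=True (p U q)=True p=True q=True (q | r)=True r=False
s_1={p,s}: ((p U q) | (q | r))=False (p U q)=False p=True q=False (q | r)=False r=False
s_2={p,s}: ((p U q) | (q | r))=False (p U q)=False p=True q=False (q | r)=False r=False
s_3={p,r}: ((p U q) | (q | r))=True (p U q)=False p=True q=False (q | r)=True r=True
s_4={p,s}: ((p U q) | (q | r))=False (p U q)=False p=True q=False (q | r)=False r=False
s_5={p,s}: ((p U q) | (q | r))=False (p U q)=False p=True q=False (q | r)=False r=False

Answer: true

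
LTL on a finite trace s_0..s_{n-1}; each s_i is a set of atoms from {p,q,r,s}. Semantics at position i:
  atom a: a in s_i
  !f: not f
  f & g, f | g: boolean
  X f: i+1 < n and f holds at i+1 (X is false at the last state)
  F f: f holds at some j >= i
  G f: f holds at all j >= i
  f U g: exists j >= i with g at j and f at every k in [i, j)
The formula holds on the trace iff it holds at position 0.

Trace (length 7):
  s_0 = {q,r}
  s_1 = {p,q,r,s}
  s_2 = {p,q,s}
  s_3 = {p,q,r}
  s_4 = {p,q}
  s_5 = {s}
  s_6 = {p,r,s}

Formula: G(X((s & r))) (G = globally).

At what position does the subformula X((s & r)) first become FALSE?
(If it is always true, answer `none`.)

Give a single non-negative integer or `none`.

Answer: 1

Derivation:
s_0={q,r}: X((s & r))=True (s & r)=False s=False r=True
s_1={p,q,r,s}: X((s & r))=False (s & r)=True s=True r=True
s_2={p,q,s}: X((s & r))=False (s & r)=False s=True r=False
s_3={p,q,r}: X((s & r))=False (s & r)=False s=False r=True
s_4={p,q}: X((s & r))=False (s & r)=False s=False r=False
s_5={s}: X((s & r))=True (s & r)=False s=True r=False
s_6={p,r,s}: X((s & r))=False (s & r)=True s=True r=True
G(X((s & r))) holds globally = False
First violation at position 1.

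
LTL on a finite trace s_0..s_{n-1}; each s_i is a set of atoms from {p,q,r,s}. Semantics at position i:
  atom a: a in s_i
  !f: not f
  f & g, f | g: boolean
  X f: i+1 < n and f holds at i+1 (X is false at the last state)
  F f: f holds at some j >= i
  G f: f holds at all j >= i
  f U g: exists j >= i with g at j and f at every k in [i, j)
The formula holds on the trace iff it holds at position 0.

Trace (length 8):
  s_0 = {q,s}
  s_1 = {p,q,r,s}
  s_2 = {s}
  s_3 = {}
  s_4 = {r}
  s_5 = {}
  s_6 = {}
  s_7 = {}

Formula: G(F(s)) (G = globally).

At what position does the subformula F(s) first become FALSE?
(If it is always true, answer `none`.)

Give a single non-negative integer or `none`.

s_0={q,s}: F(s)=True s=True
s_1={p,q,r,s}: F(s)=True s=True
s_2={s}: F(s)=True s=True
s_3={}: F(s)=False s=False
s_4={r}: F(s)=False s=False
s_5={}: F(s)=False s=False
s_6={}: F(s)=False s=False
s_7={}: F(s)=False s=False
G(F(s)) holds globally = False
First violation at position 3.

Answer: 3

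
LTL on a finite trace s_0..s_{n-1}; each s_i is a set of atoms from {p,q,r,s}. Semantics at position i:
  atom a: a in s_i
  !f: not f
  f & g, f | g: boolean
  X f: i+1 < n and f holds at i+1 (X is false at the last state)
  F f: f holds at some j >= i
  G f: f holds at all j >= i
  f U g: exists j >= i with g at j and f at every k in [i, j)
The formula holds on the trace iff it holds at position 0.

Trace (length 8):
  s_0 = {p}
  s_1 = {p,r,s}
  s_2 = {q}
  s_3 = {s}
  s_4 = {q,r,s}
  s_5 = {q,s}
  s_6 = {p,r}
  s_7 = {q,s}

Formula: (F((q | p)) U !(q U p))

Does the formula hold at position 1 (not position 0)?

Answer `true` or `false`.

Answer: true

Derivation:
s_0={p}: (F((q | p)) U !(q U p))=True F((q | p))=True (q | p)=True q=False p=True !(q U p)=False (q U p)=True
s_1={p,r,s}: (F((q | p)) U !(q U p))=True F((q | p))=True (q | p)=True q=False p=True !(q U p)=False (q U p)=True
s_2={q}: (F((q | p)) U !(q U p))=True F((q | p))=True (q | p)=True q=True p=False !(q U p)=True (q U p)=False
s_3={s}: (F((q | p)) U !(q U p))=True F((q | p))=True (q | p)=False q=False p=False !(q U p)=True (q U p)=False
s_4={q,r,s}: (F((q | p)) U !(q U p))=True F((q | p))=True (q | p)=True q=True p=False !(q U p)=False (q U p)=True
s_5={q,s}: (F((q | p)) U !(q U p))=True F((q | p))=True (q | p)=True q=True p=False !(q U p)=False (q U p)=True
s_6={p,r}: (F((q | p)) U !(q U p))=True F((q | p))=True (q | p)=True q=False p=True !(q U p)=False (q U p)=True
s_7={q,s}: (F((q | p)) U !(q U p))=True F((q | p))=True (q | p)=True q=True p=False !(q U p)=True (q U p)=False
Evaluating at position 1: result = True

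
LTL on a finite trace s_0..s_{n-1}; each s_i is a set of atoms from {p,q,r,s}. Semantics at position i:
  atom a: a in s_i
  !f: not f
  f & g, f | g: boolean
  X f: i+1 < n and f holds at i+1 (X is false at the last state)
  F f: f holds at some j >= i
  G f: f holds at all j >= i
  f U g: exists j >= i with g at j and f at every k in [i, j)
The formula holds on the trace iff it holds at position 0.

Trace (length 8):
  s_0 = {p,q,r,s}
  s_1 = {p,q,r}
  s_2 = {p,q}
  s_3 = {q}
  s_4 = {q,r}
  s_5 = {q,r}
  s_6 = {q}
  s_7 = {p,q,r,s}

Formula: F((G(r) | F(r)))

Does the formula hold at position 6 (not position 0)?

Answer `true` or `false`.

Answer: true

Derivation:
s_0={p,q,r,s}: F((G(r) | F(r)))=True (G(r) | F(r))=True G(r)=False r=True F(r)=True
s_1={p,q,r}: F((G(r) | F(r)))=True (G(r) | F(r))=True G(r)=False r=True F(r)=True
s_2={p,q}: F((G(r) | F(r)))=True (G(r) | F(r))=True G(r)=False r=False F(r)=True
s_3={q}: F((G(r) | F(r)))=True (G(r) | F(r))=True G(r)=False r=False F(r)=True
s_4={q,r}: F((G(r) | F(r)))=True (G(r) | F(r))=True G(r)=False r=True F(r)=True
s_5={q,r}: F((G(r) | F(r)))=True (G(r) | F(r))=True G(r)=False r=True F(r)=True
s_6={q}: F((G(r) | F(r)))=True (G(r) | F(r))=True G(r)=False r=False F(r)=True
s_7={p,q,r,s}: F((G(r) | F(r)))=True (G(r) | F(r))=True G(r)=True r=True F(r)=True
Evaluating at position 6: result = True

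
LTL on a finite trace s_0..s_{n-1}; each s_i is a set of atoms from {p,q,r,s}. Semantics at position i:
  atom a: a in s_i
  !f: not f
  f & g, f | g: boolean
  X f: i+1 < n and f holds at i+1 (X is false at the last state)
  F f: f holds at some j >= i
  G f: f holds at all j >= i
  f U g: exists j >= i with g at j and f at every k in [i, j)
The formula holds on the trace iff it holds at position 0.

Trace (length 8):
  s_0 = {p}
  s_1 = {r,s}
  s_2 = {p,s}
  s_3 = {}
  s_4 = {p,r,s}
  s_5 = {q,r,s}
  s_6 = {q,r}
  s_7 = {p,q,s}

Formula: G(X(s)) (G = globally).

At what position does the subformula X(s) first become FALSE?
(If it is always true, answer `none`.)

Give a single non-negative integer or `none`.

Answer: 2

Derivation:
s_0={p}: X(s)=True s=False
s_1={r,s}: X(s)=True s=True
s_2={p,s}: X(s)=False s=True
s_3={}: X(s)=True s=False
s_4={p,r,s}: X(s)=True s=True
s_5={q,r,s}: X(s)=False s=True
s_6={q,r}: X(s)=True s=False
s_7={p,q,s}: X(s)=False s=True
G(X(s)) holds globally = False
First violation at position 2.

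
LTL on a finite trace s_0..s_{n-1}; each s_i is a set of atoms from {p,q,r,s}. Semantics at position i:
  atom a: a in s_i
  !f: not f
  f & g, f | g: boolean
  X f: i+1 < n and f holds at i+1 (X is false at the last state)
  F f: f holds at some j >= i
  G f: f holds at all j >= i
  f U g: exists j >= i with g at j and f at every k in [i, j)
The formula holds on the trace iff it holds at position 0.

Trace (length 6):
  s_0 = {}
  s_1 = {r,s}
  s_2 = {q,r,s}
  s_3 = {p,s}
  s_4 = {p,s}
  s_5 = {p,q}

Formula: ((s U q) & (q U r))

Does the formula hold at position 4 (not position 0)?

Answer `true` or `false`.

Answer: false

Derivation:
s_0={}: ((s U q) & (q U r))=False (s U q)=False s=False q=False (q U r)=False r=False
s_1={r,s}: ((s U q) & (q U r))=True (s U q)=True s=True q=False (q U r)=True r=True
s_2={q,r,s}: ((s U q) & (q U r))=True (s U q)=True s=True q=True (q U r)=True r=True
s_3={p,s}: ((s U q) & (q U r))=False (s U q)=True s=True q=False (q U r)=False r=False
s_4={p,s}: ((s U q) & (q U r))=False (s U q)=True s=True q=False (q U r)=False r=False
s_5={p,q}: ((s U q) & (q U r))=False (s U q)=True s=False q=True (q U r)=False r=False
Evaluating at position 4: result = False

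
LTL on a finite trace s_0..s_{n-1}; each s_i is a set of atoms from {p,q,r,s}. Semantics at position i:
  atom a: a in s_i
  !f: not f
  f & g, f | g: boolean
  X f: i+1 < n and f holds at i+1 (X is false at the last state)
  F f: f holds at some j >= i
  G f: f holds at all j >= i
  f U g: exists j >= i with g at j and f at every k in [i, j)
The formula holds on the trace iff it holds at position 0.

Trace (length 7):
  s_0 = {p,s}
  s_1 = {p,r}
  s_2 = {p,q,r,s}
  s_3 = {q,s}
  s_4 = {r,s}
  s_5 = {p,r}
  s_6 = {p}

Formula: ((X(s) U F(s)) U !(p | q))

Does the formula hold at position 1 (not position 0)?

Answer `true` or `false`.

Answer: true

Derivation:
s_0={p,s}: ((X(s) U F(s)) U !(p | q))=True (X(s) U F(s))=True X(s)=False s=True F(s)=True !(p | q)=False (p | q)=True p=True q=False
s_1={p,r}: ((X(s) U F(s)) U !(p | q))=True (X(s) U F(s))=True X(s)=True s=False F(s)=True !(p | q)=False (p | q)=True p=True q=False
s_2={p,q,r,s}: ((X(s) U F(s)) U !(p | q))=True (X(s) U F(s))=True X(s)=True s=True F(s)=True !(p | q)=False (p | q)=True p=True q=True
s_3={q,s}: ((X(s) U F(s)) U !(p | q))=True (X(s) U F(s))=True X(s)=True s=True F(s)=True !(p | q)=False (p | q)=True p=False q=True
s_4={r,s}: ((X(s) U F(s)) U !(p | q))=True (X(s) U F(s))=True X(s)=False s=True F(s)=True !(p | q)=True (p | q)=False p=False q=False
s_5={p,r}: ((X(s) U F(s)) U !(p | q))=False (X(s) U F(s))=False X(s)=False s=False F(s)=False !(p | q)=False (p | q)=True p=True q=False
s_6={p}: ((X(s) U F(s)) U !(p | q))=False (X(s) U F(s))=False X(s)=False s=False F(s)=False !(p | q)=False (p | q)=True p=True q=False
Evaluating at position 1: result = True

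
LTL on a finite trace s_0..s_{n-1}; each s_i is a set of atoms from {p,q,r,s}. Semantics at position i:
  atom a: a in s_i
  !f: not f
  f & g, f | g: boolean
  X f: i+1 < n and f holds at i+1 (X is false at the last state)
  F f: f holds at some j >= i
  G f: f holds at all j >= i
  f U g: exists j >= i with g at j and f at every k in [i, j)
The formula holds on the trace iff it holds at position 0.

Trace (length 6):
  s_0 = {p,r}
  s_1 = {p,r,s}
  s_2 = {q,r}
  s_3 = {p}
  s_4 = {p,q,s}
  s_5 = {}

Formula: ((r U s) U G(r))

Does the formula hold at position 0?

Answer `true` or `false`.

s_0={p,r}: ((r U s) U G(r))=False (r U s)=True r=True s=False G(r)=False
s_1={p,r,s}: ((r U s) U G(r))=False (r U s)=True r=True s=True G(r)=False
s_2={q,r}: ((r U s) U G(r))=False (r U s)=False r=True s=False G(r)=False
s_3={p}: ((r U s) U G(r))=False (r U s)=False r=False s=False G(r)=False
s_4={p,q,s}: ((r U s) U G(r))=False (r U s)=True r=False s=True G(r)=False
s_5={}: ((r U s) U G(r))=False (r U s)=False r=False s=False G(r)=False

Answer: false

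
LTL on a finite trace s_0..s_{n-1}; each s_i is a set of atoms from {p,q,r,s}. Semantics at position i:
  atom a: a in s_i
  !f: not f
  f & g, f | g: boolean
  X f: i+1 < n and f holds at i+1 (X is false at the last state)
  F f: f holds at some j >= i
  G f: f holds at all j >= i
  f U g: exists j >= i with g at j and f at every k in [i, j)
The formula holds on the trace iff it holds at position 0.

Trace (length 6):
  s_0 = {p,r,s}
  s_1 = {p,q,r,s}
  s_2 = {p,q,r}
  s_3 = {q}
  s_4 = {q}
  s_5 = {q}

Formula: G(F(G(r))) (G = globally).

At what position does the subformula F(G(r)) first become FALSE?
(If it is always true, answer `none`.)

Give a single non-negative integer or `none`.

Answer: 0

Derivation:
s_0={p,r,s}: F(G(r))=False G(r)=False r=True
s_1={p,q,r,s}: F(G(r))=False G(r)=False r=True
s_2={p,q,r}: F(G(r))=False G(r)=False r=True
s_3={q}: F(G(r))=False G(r)=False r=False
s_4={q}: F(G(r))=False G(r)=False r=False
s_5={q}: F(G(r))=False G(r)=False r=False
G(F(G(r))) holds globally = False
First violation at position 0.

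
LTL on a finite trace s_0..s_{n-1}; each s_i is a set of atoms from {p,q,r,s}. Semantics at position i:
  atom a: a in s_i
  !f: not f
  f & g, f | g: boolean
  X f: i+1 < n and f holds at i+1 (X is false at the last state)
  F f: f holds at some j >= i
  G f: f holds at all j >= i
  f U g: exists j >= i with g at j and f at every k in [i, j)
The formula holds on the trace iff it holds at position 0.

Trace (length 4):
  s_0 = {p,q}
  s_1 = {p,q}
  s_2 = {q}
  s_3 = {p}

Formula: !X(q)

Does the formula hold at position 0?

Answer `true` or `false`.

Answer: false

Derivation:
s_0={p,q}: !X(q)=False X(q)=True q=True
s_1={p,q}: !X(q)=False X(q)=True q=True
s_2={q}: !X(q)=True X(q)=False q=True
s_3={p}: !X(q)=True X(q)=False q=False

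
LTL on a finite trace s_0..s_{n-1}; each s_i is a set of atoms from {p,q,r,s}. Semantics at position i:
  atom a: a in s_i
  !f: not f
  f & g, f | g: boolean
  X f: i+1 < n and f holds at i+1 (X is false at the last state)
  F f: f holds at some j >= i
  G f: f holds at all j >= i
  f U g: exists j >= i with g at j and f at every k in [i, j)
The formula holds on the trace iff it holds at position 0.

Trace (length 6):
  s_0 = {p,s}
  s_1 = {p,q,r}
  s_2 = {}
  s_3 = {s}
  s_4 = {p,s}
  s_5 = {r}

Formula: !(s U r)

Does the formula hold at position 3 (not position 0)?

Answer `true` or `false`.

Answer: false

Derivation:
s_0={p,s}: !(s U r)=False (s U r)=True s=True r=False
s_1={p,q,r}: !(s U r)=False (s U r)=True s=False r=True
s_2={}: !(s U r)=True (s U r)=False s=False r=False
s_3={s}: !(s U r)=False (s U r)=True s=True r=False
s_4={p,s}: !(s U r)=False (s U r)=True s=True r=False
s_5={r}: !(s U r)=False (s U r)=True s=False r=True
Evaluating at position 3: result = False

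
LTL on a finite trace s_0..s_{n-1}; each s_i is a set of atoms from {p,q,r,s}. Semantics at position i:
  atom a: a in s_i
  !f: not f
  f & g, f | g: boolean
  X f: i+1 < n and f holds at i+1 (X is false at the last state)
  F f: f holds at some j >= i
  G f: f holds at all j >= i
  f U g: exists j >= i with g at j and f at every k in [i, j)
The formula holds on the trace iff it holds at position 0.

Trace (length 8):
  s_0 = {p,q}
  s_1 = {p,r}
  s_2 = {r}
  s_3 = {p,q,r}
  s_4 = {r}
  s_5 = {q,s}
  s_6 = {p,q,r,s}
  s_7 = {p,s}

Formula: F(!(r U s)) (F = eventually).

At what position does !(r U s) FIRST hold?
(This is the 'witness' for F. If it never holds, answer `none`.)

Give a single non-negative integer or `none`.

Answer: 0

Derivation:
s_0={p,q}: !(r U s)=True (r U s)=False r=False s=False
s_1={p,r}: !(r U s)=False (r U s)=True r=True s=False
s_2={r}: !(r U s)=False (r U s)=True r=True s=False
s_3={p,q,r}: !(r U s)=False (r U s)=True r=True s=False
s_4={r}: !(r U s)=False (r U s)=True r=True s=False
s_5={q,s}: !(r U s)=False (r U s)=True r=False s=True
s_6={p,q,r,s}: !(r U s)=False (r U s)=True r=True s=True
s_7={p,s}: !(r U s)=False (r U s)=True r=False s=True
F(!(r U s)) holds; first witness at position 0.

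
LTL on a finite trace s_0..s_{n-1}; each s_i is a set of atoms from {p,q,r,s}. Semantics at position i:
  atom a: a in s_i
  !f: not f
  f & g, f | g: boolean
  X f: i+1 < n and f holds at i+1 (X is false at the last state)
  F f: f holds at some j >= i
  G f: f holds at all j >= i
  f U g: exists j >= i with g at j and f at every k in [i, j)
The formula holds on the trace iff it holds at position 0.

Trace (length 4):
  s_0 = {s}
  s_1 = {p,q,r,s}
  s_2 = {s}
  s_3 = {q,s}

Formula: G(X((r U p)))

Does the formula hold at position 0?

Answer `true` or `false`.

Answer: false

Derivation:
s_0={s}: G(X((r U p)))=False X((r U p))=True (r U p)=False r=False p=False
s_1={p,q,r,s}: G(X((r U p)))=False X((r U p))=False (r U p)=True r=True p=True
s_2={s}: G(X((r U p)))=False X((r U p))=False (r U p)=False r=False p=False
s_3={q,s}: G(X((r U p)))=False X((r U p))=False (r U p)=False r=False p=False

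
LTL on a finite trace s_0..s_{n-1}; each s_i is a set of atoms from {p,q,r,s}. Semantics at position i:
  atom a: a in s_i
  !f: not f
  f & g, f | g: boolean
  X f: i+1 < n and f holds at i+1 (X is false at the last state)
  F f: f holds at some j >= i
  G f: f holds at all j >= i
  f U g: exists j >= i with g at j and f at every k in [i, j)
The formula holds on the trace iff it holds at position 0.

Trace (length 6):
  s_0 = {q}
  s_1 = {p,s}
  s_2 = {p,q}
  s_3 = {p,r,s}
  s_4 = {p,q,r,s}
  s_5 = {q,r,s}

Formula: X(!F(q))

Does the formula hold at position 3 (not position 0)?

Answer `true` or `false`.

s_0={q}: X(!F(q))=False !F(q)=False F(q)=True q=True
s_1={p,s}: X(!F(q))=False !F(q)=False F(q)=True q=False
s_2={p,q}: X(!F(q))=False !F(q)=False F(q)=True q=True
s_3={p,r,s}: X(!F(q))=False !F(q)=False F(q)=True q=False
s_4={p,q,r,s}: X(!F(q))=False !F(q)=False F(q)=True q=True
s_5={q,r,s}: X(!F(q))=False !F(q)=False F(q)=True q=True
Evaluating at position 3: result = False

Answer: false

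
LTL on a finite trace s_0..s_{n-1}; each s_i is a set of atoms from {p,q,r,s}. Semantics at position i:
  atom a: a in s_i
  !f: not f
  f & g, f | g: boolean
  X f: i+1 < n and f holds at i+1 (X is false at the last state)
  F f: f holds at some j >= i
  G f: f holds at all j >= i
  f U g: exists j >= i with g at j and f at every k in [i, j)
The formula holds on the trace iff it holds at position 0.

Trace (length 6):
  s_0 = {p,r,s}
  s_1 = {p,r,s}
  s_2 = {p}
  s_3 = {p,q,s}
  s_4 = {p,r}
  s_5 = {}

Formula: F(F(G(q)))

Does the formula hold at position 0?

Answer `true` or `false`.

Answer: false

Derivation:
s_0={p,r,s}: F(F(G(q)))=False F(G(q))=False G(q)=False q=False
s_1={p,r,s}: F(F(G(q)))=False F(G(q))=False G(q)=False q=False
s_2={p}: F(F(G(q)))=False F(G(q))=False G(q)=False q=False
s_3={p,q,s}: F(F(G(q)))=False F(G(q))=False G(q)=False q=True
s_4={p,r}: F(F(G(q)))=False F(G(q))=False G(q)=False q=False
s_5={}: F(F(G(q)))=False F(G(q))=False G(q)=False q=False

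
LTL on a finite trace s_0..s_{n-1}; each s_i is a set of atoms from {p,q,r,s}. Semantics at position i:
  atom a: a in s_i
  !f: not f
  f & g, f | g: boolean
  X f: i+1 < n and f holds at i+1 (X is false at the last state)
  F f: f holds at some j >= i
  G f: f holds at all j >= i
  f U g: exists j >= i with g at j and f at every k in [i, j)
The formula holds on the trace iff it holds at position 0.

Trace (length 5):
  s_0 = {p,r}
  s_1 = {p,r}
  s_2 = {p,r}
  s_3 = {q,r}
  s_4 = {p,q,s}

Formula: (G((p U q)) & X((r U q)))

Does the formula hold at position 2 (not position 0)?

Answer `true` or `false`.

s_0={p,r}: (G((p U q)) & X((r U q)))=True G((p U q))=True (p U q)=True p=True q=False X((r U q))=True (r U q)=True r=True
s_1={p,r}: (G((p U q)) & X((r U q)))=True G((p U q))=True (p U q)=True p=True q=False X((r U q))=True (r U q)=True r=True
s_2={p,r}: (G((p U q)) & X((r U q)))=True G((p U q))=True (p U q)=True p=True q=False X((r U q))=True (r U q)=True r=True
s_3={q,r}: (G((p U q)) & X((r U q)))=True G((p U q))=True (p U q)=True p=False q=True X((r U q))=True (r U q)=True r=True
s_4={p,q,s}: (G((p U q)) & X((r U q)))=False G((p U q))=True (p U q)=True p=True q=True X((r U q))=False (r U q)=True r=False
Evaluating at position 2: result = True

Answer: true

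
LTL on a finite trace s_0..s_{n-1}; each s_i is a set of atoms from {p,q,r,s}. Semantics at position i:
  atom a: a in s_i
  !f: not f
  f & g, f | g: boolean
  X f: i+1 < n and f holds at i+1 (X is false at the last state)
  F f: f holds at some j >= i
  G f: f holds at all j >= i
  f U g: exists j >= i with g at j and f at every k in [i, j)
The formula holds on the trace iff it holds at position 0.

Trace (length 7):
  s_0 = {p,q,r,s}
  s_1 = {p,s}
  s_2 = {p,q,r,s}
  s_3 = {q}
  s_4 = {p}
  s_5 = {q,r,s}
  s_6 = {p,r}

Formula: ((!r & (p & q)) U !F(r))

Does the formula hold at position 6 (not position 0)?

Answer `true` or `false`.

s_0={p,q,r,s}: ((!r & (p & q)) U !F(r))=False (!r & (p & q))=False !r=False r=True (p & q)=True p=True q=True !F(r)=False F(r)=True
s_1={p,s}: ((!r & (p & q)) U !F(r))=False (!r & (p & q))=False !r=True r=False (p & q)=False p=True q=False !F(r)=False F(r)=True
s_2={p,q,r,s}: ((!r & (p & q)) U !F(r))=False (!r & (p & q))=False !r=False r=True (p & q)=True p=True q=True !F(r)=False F(r)=True
s_3={q}: ((!r & (p & q)) U !F(r))=False (!r & (p & q))=False !r=True r=False (p & q)=False p=False q=True !F(r)=False F(r)=True
s_4={p}: ((!r & (p & q)) U !F(r))=False (!r & (p & q))=False !r=True r=False (p & q)=False p=True q=False !F(r)=False F(r)=True
s_5={q,r,s}: ((!r & (p & q)) U !F(r))=False (!r & (p & q))=False !r=False r=True (p & q)=False p=False q=True !F(r)=False F(r)=True
s_6={p,r}: ((!r & (p & q)) U !F(r))=False (!r & (p & q))=False !r=False r=True (p & q)=False p=True q=False !F(r)=False F(r)=True
Evaluating at position 6: result = False

Answer: false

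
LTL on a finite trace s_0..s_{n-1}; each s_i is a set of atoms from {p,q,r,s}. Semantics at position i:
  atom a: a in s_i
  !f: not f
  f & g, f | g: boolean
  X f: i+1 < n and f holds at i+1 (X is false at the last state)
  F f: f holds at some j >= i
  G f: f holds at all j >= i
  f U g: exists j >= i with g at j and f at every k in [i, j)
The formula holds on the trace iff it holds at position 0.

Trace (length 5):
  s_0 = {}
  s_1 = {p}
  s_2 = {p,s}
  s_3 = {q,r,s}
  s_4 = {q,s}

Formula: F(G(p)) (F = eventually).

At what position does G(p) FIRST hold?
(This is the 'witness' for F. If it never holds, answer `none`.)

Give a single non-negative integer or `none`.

s_0={}: G(p)=False p=False
s_1={p}: G(p)=False p=True
s_2={p,s}: G(p)=False p=True
s_3={q,r,s}: G(p)=False p=False
s_4={q,s}: G(p)=False p=False
F(G(p)) does not hold (no witness exists).

Answer: none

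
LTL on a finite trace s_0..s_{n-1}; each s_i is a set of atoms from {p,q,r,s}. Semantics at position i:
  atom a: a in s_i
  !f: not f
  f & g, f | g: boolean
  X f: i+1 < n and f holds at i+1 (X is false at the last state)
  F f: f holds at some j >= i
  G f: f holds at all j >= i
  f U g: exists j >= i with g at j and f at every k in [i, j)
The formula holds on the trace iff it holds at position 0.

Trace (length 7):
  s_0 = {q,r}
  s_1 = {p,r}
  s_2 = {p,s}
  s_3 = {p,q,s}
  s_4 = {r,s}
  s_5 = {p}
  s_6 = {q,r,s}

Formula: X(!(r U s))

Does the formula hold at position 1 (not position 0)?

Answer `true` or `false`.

Answer: false

Derivation:
s_0={q,r}: X(!(r U s))=False !(r U s)=False (r U s)=True r=True s=False
s_1={p,r}: X(!(r U s))=False !(r U s)=False (r U s)=True r=True s=False
s_2={p,s}: X(!(r U s))=False !(r U s)=False (r U s)=True r=False s=True
s_3={p,q,s}: X(!(r U s))=False !(r U s)=False (r U s)=True r=False s=True
s_4={r,s}: X(!(r U s))=True !(r U s)=False (r U s)=True r=True s=True
s_5={p}: X(!(r U s))=False !(r U s)=True (r U s)=False r=False s=False
s_6={q,r,s}: X(!(r U s))=False !(r U s)=False (r U s)=True r=True s=True
Evaluating at position 1: result = False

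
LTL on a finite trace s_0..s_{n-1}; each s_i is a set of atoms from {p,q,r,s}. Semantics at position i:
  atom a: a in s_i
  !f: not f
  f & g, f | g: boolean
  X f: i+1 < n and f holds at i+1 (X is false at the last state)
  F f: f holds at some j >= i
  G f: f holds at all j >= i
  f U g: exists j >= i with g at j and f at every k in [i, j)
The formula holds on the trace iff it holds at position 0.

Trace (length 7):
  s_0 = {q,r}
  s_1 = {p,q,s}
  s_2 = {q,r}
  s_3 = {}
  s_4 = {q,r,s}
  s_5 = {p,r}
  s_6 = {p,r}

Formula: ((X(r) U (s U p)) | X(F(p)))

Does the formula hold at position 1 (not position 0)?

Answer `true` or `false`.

s_0={q,r}: ((X(r) U (s U p)) | X(F(p)))=True (X(r) U (s U p))=False X(r)=False r=True (s U p)=False s=False p=False X(F(p))=True F(p)=True
s_1={p,q,s}: ((X(r) U (s U p)) | X(F(p)))=True (X(r) U (s U p))=True X(r)=True r=False (s U p)=True s=True p=True X(F(p))=True F(p)=True
s_2={q,r}: ((X(r) U (s U p)) | X(F(p)))=True (X(r) U (s U p))=False X(r)=False r=True (s U p)=False s=False p=False X(F(p))=True F(p)=True
s_3={}: ((X(r) U (s U p)) | X(F(p)))=True (X(r) U (s U p))=True X(r)=True r=False (s U p)=False s=False p=False X(F(p))=True F(p)=True
s_4={q,r,s}: ((X(r) U (s U p)) | X(F(p)))=True (X(r) U (s U p))=True X(r)=True r=True (s U p)=True s=True p=False X(F(p))=True F(p)=True
s_5={p,r}: ((X(r) U (s U p)) | X(F(p)))=True (X(r) U (s U p))=True X(r)=True r=True (s U p)=True s=False p=True X(F(p))=True F(p)=True
s_6={p,r}: ((X(r) U (s U p)) | X(F(p)))=True (X(r) U (s U p))=True X(r)=False r=True (s U p)=True s=False p=True X(F(p))=False F(p)=True
Evaluating at position 1: result = True

Answer: true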